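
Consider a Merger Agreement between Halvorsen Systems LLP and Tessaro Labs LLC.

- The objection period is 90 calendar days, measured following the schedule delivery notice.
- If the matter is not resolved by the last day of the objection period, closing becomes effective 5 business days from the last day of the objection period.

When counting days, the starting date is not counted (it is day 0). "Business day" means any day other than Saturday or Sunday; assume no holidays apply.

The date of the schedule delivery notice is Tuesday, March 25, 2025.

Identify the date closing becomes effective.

June 30, 2025

The last day of the objection period: March 25, 2025 + 90 days = June 23, 2025.
The date closing becomes effective: counting 5 business days from Monday, June 23, 2025 (Jun 24, Jun 25, Jun 26, Jun 27, Jun 30, skipping weekends) reaches Monday, June 30, 2025.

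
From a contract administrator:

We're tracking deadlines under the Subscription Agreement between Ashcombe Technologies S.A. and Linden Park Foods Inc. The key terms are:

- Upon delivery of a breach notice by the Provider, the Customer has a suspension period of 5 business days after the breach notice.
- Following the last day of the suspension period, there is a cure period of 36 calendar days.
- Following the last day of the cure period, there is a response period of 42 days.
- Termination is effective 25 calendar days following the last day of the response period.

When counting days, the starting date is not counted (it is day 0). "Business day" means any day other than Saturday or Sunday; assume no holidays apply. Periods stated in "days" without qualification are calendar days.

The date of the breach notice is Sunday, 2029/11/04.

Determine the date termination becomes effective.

2030/02/20

The last day of the suspension period: counting 5 business days from Sunday, 2029/11/04 (Nov 5, Nov 6, Nov 7, Nov 8, Nov 9, skipping weekends) reaches Friday, 2029/11/09.
The last day of the cure period: 36 calendar days after 2029/11/09 is 2029/12/15.
Adding 42 calendar days to 2029/12/15 gives 2030/01/26, which is the last day of the response period.
The date termination becomes effective: 25 calendar days after 2030/01/26 is 2030/02/20.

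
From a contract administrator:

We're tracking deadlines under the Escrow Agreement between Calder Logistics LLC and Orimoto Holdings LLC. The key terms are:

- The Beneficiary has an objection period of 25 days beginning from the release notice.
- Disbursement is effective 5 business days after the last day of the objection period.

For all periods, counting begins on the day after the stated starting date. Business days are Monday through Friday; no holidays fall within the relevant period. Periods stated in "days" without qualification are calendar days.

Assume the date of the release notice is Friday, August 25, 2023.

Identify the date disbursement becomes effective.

September 26, 2023

Adding 25 calendar days to August 25, 2023 gives September 19, 2023, which is the last day of the objection period.
The date disbursement becomes effective: 5 business days after Tuesday, September 19, 2023, skipping weekends — Sep 20, Sep 21, Sep 22, Sep 25, Sep 26 — lands on Tuesday, September 26, 2023.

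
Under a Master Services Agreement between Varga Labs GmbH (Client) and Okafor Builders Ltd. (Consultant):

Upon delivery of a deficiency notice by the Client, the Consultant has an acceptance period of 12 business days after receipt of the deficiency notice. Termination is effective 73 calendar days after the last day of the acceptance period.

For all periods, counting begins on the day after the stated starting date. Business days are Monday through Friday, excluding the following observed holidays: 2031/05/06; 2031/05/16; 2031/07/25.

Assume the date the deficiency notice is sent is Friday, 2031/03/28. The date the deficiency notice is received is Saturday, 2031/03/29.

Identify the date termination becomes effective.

2031/06/27

The last day of the acceptance period: 12 business days after Saturday, 2031/03/29, skipping weekends — Mar 31, Apr 1, Apr 2, Apr 3, …, Apr 11, Apr 14, Apr 15 — lands on Tuesday, 2031/04/15.
The date termination becomes effective: 73 calendar days after 2031/04/15 is 2031/06/27.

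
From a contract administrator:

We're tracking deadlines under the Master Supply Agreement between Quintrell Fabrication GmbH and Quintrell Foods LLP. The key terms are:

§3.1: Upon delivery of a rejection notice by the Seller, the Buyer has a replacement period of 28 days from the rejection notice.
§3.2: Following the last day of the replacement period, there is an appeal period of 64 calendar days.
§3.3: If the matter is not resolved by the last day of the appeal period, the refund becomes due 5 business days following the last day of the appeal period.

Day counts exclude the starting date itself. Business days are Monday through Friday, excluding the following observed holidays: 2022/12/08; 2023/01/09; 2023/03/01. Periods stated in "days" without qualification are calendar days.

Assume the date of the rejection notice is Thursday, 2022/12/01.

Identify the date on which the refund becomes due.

2023/03/10

The last day of the replacement period: 2022/12/01 + 28 days = 2022/12/29.
The last day of the appeal period: 64 calendar days after 2022/12/29 is 2023/03/03.
The date on which the refund becomes due: 5 business days after Friday, 2023/03/03, skipping weekends — Mar 6, Mar 7, Mar 8, Mar 9, Mar 10 — lands on Friday, 2023/03/10.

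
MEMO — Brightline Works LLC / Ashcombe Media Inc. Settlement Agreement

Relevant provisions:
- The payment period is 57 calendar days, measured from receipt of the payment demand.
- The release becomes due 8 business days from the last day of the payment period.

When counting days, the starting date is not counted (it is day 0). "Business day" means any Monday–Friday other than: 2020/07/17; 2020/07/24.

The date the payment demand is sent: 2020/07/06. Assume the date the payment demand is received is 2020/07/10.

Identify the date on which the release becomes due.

The last day of the payment period: 57 calendar days after 2020/07/10 is 2020/09/05.
The date on which the release becomes due: 8 business days after Saturday, 2020/09/05, skipping weekends — Sep 7, Sep 8, Sep 9, Sep 10, Sep 11, Sep 14, Sep 15, Sep 16 — lands on Wednesday, 2020/09/16.

2020/09/16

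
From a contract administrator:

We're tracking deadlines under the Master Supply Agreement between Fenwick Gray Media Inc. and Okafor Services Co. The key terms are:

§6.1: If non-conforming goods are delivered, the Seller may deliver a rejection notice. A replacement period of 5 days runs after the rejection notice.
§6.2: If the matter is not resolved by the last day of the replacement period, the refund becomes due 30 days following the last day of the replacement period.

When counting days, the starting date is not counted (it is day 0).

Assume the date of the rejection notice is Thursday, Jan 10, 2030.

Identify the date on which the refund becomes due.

Adding 5 calendar days to Jan 10, 2030 gives Jan 15, 2030, which is the last day of the replacement period.
Adding 30 calendar days to Jan 15, 2030 gives Feb 14, 2030, which is the date on which the refund becomes due.

Feb 14, 2030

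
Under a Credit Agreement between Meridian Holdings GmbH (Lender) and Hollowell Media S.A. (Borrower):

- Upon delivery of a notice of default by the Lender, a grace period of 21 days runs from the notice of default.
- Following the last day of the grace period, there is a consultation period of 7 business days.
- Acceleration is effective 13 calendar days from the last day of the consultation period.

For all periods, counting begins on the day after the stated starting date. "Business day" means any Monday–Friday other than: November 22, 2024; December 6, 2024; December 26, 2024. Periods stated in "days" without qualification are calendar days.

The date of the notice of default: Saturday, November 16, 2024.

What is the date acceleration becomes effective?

December 30, 2024

The last day of the grace period: November 16, 2024 + 21 days = December 7, 2024.
The last day of the consultation period: 7 business days after Saturday, December 7, 2024, skipping weekends — Dec 9, Dec 10, Dec 11, Dec 12, Dec 13, Dec 16, Dec 17 — lands on Tuesday, December 17, 2024.
The date acceleration becomes effective: December 17, 2024 + 13 days = December 30, 2024.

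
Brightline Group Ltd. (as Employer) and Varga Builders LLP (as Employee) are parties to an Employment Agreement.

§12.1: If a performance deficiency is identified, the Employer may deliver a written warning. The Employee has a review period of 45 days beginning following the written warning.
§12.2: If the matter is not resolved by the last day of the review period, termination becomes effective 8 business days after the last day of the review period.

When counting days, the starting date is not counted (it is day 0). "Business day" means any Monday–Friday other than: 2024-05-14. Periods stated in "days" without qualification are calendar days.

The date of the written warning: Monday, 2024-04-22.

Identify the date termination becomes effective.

The last day of the review period: 45 calendar days after 2024-04-22 is 2024-06-06.
The date termination becomes effective: 8 business days after Thursday, 2024-06-06, skipping weekends — Jun 7, Jun 10, Jun 11, Jun 12, Jun 13, Jun 14, Jun 17, Jun 18 — lands on Tuesday, 2024-06-18.

2024-06-18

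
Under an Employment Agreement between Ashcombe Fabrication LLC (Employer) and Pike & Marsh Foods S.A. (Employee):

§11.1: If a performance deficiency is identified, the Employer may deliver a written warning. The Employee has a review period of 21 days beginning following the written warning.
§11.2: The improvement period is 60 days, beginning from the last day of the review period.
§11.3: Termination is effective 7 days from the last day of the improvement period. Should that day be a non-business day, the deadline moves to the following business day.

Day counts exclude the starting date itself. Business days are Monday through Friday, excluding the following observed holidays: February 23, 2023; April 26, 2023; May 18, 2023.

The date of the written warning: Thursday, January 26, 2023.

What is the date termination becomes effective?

April 24, 2023

Adding 21 calendar days to January 26, 2023 gives February 16, 2023, which is the last day of the review period.
Adding 60 calendar days to February 16, 2023 gives April 17, 2023, which is the last day of the improvement period.
Adding 7 calendar days to April 17, 2023 gives April 24, 2023, which is the date termination becomes effective. April 24, 2023 is a Monday and is not a listed holiday, so no roll-forward applies.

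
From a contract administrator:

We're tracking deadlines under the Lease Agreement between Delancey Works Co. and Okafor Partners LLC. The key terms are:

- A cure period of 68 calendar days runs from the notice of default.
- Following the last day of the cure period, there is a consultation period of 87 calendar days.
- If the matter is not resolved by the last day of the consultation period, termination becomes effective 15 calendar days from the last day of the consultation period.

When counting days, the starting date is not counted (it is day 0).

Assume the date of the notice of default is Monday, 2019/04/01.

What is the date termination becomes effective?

2019/09/18

The last day of the cure period: 2019/04/01 + 68 days = 2019/06/08.
The last day of the consultation period: 2019/06/08 + 87 days = 2019/09/03.
The date termination becomes effective: 15 calendar days after 2019/09/03 is 2019/09/18.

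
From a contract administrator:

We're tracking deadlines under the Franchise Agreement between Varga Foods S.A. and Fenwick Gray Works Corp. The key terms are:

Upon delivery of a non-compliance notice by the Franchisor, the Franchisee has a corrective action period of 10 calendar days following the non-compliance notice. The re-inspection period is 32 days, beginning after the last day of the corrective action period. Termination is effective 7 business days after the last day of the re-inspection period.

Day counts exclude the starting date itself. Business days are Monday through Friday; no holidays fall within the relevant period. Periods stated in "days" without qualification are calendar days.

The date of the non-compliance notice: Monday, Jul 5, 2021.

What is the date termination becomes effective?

Aug 25, 2021

The last day of the corrective action period: 10 calendar days after Jul 5, 2021 is Jul 15, 2021.
Adding 32 calendar days to Jul 15, 2021 gives Aug 16, 2021, which is the last day of the re-inspection period.
The date termination becomes effective: 7 business days after Monday, Aug 16, 2021, skipping weekends — Aug 17, Aug 18, Aug 19, Aug 20, Aug 23, Aug 24, Aug 25 — lands on Wednesday, Aug 25, 2021.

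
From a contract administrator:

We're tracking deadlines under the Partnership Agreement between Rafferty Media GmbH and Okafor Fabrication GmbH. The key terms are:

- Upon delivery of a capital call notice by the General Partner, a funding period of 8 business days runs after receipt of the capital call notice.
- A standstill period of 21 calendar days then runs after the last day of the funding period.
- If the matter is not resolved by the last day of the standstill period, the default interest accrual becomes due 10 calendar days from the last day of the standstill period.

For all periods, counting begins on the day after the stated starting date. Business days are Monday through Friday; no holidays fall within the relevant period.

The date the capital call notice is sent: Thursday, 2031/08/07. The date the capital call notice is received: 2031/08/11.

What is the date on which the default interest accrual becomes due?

2031/09/21

The last day of the funding period: 8 business days after Monday, 2031/08/11, skipping weekends — Aug 12, Aug 13, Aug 14, Aug 15, Aug 18, Aug 19, Aug 20, Aug 21 — lands on Thursday, 2031/08/21.
Adding 21 calendar days to 2031/08/21 gives 2031/09/11, which is the last day of the standstill period.
Adding 10 calendar days to 2031/09/11 gives 2031/09/21, which is the date on which the default interest accrual becomes due.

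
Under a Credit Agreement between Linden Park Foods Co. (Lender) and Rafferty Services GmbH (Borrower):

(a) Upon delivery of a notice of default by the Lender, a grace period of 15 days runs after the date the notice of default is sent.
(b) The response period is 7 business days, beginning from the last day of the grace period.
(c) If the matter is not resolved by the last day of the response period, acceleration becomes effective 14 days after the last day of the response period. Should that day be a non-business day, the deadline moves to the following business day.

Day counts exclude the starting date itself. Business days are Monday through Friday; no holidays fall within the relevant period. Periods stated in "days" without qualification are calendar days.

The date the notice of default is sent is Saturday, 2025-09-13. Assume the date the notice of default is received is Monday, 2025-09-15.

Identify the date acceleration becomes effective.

Adding 15 calendar days to 2025-09-13 gives 2025-09-28, which is the last day of the grace period.
The last day of the response period: 7 business days after Sunday, 2025-09-28, skipping weekends — Sep 29, Sep 30, Oct 1, Oct 2, Oct 3, Oct 6, Oct 7 — lands on Tuesday, 2025-10-07.
The date acceleration becomes effective: 2025-10-07 + 14 days = 2025-10-21. 2025-10-21 is a Tuesday, so no roll-forward applies.

2025-10-21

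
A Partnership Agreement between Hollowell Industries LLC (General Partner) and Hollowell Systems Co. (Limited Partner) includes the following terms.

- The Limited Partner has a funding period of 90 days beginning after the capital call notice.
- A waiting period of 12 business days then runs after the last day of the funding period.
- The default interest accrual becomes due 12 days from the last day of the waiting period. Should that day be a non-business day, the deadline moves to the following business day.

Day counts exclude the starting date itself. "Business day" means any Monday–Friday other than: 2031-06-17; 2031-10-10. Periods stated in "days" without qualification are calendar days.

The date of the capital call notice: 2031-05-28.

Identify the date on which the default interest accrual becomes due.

The last day of the funding period: 90 calendar days after 2031-05-28 is 2031-08-26.
The last day of the waiting period: 12 business days after Tuesday, 2031-08-26, skipping weekends — Aug 27, Aug 28, Aug 29, Sep 1, …, Sep 9, Sep 10, Sep 11 — lands on Thursday, 2031-09-11.
The date on which the default interest accrual becomes due: 12 calendar days after 2031-09-11 is 2031-09-23. 2031-09-23 is a Tuesday and is not a listed holiday, so no roll-forward applies.

2031-09-23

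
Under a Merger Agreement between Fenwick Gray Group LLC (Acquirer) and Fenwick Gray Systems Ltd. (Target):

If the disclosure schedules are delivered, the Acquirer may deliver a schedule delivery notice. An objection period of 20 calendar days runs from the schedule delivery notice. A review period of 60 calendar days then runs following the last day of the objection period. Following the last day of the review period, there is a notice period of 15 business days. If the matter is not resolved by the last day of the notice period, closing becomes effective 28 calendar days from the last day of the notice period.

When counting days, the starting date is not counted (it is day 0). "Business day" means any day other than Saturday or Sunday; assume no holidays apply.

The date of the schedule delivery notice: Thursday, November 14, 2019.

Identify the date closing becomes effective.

The last day of the objection period: 20 calendar days after November 14, 2019 is December 4, 2019.
The last day of the review period: December 4, 2019 + 60 days = February 2, 2020.
The last day of the notice period: counting 15 business days from Sunday, February 2, 2020 (Feb 3, Feb 4, Feb 5, Feb 6, …, Feb 19, Feb 20, Feb 21, skipping weekends) reaches Friday, February 21, 2020.
The date closing becomes effective: 28 calendar days after February 21, 2020 is March 20, 2020.

March 20, 2020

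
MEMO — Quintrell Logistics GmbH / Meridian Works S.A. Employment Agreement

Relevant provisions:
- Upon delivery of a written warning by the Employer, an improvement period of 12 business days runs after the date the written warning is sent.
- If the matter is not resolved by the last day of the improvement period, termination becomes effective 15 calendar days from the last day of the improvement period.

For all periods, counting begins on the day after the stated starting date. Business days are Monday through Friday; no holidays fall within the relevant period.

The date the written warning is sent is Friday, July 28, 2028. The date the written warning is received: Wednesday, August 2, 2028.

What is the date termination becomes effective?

The last day of the improvement period: counting 12 business days from Friday, July 28, 2028 (Jul 31, Aug 1, Aug 2, Aug 3, …, Aug 11, Aug 14, Aug 15, skipping weekends) reaches Tuesday, August 15, 2028.
The date termination becomes effective: 15 calendar days after August 15, 2028 is August 30, 2028.

August 30, 2028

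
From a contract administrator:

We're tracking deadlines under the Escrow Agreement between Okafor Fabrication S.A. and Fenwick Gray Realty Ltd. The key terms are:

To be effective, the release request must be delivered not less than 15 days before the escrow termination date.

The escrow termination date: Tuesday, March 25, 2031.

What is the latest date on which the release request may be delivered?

Counting back 15 calendar days from March 25, 2031 gives March 10, 2031.

March 10, 2031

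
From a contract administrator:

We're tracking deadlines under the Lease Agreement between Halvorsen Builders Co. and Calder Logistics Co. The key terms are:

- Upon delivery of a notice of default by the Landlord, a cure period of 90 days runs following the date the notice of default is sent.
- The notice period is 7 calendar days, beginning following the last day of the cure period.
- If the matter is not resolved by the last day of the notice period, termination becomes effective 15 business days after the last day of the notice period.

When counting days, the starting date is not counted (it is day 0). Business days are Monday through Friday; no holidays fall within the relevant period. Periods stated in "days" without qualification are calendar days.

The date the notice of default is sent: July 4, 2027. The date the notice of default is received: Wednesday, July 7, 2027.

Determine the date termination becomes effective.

Adding 90 calendar days to July 4, 2027 gives October 2, 2027, which is the last day of the cure period.
The last day of the notice period: 7 calendar days after October 2, 2027 is October 9, 2027.
From Saturday, October 9, 2027, 15 business days (Oct 11, Oct 12, Oct 13, Oct 14, …, Oct 27, Oct 28, Oct 29, skipping weekends) brings us to Friday, October 29, 2027, which is the date termination becomes effective.

October 29, 2027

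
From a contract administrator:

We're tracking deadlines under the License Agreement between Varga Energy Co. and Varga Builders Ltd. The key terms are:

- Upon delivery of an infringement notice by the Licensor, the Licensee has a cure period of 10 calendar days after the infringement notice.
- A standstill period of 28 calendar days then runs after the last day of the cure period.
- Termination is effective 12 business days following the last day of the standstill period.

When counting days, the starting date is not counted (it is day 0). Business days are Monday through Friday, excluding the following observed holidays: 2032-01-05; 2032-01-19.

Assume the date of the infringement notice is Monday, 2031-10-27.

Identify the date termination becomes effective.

Adding 10 calendar days to 2031-10-27 gives 2031-11-06, which is the last day of the cure period.
The last day of the standstill period: 28 calendar days after 2031-11-06 is 2031-12-04.
The date termination becomes effective: counting 12 business days from Thursday, 2031-12-04 (Dec 5, Dec 8, Dec 9, Dec 10, …, Dec 18, Dec 19, Dec 22, skipping weekends) reaches Monday, 2031-12-22.

2031-12-22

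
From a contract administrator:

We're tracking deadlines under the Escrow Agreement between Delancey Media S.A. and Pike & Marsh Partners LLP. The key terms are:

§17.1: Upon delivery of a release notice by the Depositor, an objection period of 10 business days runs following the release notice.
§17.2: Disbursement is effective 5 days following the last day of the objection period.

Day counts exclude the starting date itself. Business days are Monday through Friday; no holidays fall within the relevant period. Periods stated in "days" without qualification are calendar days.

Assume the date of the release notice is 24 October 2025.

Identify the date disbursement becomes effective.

12 November 2025

The last day of the objection period: counting 10 business days from Friday, 24 October 2025 (Oct 27, Oct 28, Oct 29, Oct 30, Oct 31, Nov 3, Nov 4, Nov 5, Nov 6, Nov 7, skipping weekends) reaches Friday, 7 November 2025.
The date disbursement becomes effective: 5 calendar days after 7 November 2025 is 12 November 2025.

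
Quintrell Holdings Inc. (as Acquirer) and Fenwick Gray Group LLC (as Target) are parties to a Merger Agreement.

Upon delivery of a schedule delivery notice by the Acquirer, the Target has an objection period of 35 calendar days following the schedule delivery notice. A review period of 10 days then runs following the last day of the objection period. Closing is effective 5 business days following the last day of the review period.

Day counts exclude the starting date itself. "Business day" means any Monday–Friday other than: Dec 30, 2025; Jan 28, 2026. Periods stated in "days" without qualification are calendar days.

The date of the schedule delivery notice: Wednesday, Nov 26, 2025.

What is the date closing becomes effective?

The last day of the objection period: Nov 26, 2025 + 35 days = Dec 31, 2025.
The last day of the review period: 10 calendar days after Dec 31, 2025 is Jan 10, 2026.
The date closing becomes effective: 5 business days after Saturday, Jan 10, 2026, skipping weekends — Jan 12, Jan 13, Jan 14, Jan 15, Jan 16 — lands on Friday, Jan 16, 2026.

Jan 16, 2026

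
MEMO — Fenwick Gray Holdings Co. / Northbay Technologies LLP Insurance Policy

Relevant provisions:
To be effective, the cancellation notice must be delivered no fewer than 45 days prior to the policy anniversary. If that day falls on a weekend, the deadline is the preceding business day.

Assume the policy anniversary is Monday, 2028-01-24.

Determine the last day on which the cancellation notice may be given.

2027-12-10

2028-01-24 minus 45 days is 2027-12-10. That is a Friday, so no adjustment is needed.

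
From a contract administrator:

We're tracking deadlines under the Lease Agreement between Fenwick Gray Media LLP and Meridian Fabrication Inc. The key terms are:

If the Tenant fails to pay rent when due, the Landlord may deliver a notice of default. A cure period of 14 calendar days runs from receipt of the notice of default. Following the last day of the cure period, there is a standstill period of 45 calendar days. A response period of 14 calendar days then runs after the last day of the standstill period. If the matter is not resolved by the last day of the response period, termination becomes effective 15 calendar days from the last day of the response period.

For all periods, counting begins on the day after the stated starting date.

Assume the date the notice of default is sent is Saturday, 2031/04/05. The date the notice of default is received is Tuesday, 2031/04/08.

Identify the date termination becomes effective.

2031/07/05

Adding 14 calendar days to 2031/04/08 gives 2031/04/22, which is the last day of the cure period.
The last day of the standstill period: 45 calendar days after 2031/04/22 is 2031/06/06.
The last day of the response period: 14 calendar days after 2031/06/06 is 2031/06/20.
Adding 15 calendar days to 2031/06/20 gives 2031/07/05, which is the date termination becomes effective.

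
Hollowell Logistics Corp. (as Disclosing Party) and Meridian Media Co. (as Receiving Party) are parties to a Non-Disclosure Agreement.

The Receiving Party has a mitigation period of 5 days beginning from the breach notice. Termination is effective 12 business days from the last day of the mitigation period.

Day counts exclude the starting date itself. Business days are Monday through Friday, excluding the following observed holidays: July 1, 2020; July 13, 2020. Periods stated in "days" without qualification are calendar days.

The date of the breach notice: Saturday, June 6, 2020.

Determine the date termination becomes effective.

June 29, 2020

Adding 5 calendar days to June 6, 2020 gives June 11, 2020, which is the last day of the mitigation period.
From Thursday, June 11, 2020, 12 business days (Jun 12, Jun 15, Jun 16, Jun 17, …, Jun 25, Jun 26, Jun 29, skipping weekends) brings us to Monday, June 29, 2020, which is the date termination becomes effective.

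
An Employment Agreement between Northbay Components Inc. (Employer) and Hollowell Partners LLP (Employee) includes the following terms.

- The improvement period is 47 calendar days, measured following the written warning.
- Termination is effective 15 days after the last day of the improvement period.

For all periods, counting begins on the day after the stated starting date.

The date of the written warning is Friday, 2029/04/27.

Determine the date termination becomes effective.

The last day of the improvement period: 47 calendar days after 2029/04/27 is 2029/06/13.
Adding 15 calendar days to 2029/06/13 gives 2029/06/28, which is the date termination becomes effective.

2029/06/28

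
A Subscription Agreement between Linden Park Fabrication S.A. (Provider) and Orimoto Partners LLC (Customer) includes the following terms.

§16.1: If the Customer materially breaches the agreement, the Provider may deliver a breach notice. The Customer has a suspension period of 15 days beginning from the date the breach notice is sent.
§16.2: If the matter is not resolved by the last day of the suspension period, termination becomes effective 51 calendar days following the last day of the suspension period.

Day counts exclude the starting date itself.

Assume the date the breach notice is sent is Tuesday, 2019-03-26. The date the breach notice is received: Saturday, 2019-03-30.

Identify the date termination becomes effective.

The last day of the suspension period: 15 calendar days after 2019-03-26 is 2019-04-10.
The date termination becomes effective: 51 calendar days after 2019-04-10 is 2019-05-31.

2019-05-31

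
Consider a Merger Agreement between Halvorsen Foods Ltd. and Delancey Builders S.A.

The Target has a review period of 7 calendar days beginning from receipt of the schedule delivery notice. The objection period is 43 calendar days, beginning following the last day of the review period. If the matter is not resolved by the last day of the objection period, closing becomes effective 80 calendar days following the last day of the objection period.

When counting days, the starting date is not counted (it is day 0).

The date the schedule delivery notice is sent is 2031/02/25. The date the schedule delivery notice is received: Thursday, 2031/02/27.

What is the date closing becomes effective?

2031/07/07

The last day of the review period: 7 calendar days after 2031/02/27 is 2031/03/06.
The last day of the objection period: 43 calendar days after 2031/03/06 is 2031/04/18.
The date closing becomes effective: 80 calendar days after 2031/04/18 is 2031/07/07.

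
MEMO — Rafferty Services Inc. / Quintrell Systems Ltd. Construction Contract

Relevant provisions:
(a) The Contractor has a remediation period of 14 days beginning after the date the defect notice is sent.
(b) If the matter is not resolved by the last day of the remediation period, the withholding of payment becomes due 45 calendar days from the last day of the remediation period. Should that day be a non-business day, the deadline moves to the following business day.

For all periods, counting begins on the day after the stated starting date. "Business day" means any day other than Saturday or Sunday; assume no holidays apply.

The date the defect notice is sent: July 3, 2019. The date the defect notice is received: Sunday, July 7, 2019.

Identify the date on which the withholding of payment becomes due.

The last day of the remediation period: July 3, 2019 + 14 days = July 17, 2019.
Adding 45 calendar days to July 17, 2019 gives August 31, 2019, which is the date on which the withholding of payment becomes due. That falls on a Saturday, so it rolls to the next business day, Monday, September 2, 2019.

September 2, 2019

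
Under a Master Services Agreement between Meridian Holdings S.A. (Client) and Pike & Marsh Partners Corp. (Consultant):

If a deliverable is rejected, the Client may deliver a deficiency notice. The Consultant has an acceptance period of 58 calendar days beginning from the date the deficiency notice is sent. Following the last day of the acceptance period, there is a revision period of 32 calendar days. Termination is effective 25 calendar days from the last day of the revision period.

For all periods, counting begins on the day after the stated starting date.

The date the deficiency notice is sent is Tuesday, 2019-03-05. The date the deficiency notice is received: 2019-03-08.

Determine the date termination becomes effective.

2019-06-28

Adding 58 calendar days to 2019-03-05 gives 2019-05-02, which is the last day of the acceptance period.
Adding 32 calendar days to 2019-05-02 gives 2019-06-03, which is the last day of the revision period.
The date termination becomes effective: 2019-06-03 + 25 days = 2019-06-28.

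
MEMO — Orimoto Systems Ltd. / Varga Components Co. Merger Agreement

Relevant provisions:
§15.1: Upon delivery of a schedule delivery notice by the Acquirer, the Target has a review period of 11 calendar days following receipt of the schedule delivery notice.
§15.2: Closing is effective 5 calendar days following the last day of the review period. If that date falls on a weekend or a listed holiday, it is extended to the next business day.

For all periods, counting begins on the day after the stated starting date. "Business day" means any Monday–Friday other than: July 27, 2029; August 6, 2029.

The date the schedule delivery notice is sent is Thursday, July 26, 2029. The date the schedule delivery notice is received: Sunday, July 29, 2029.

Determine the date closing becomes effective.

The last day of the review period: 11 calendar days after July 29, 2029 is August 9, 2029.
Adding 5 calendar days to August 9, 2029 gives August 14, 2029, which is the date closing becomes effective. August 14, 2029 is a Tuesday and is not a listed holiday, so no roll-forward applies.

August 14, 2029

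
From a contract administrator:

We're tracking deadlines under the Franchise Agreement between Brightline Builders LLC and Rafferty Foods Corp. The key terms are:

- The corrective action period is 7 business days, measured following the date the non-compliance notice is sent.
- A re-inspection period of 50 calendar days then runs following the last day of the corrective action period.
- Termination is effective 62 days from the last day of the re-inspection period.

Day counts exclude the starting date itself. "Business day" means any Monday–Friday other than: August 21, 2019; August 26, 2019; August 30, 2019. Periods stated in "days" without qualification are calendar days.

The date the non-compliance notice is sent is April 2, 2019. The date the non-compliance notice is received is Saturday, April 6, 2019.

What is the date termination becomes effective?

August 1, 2019

The last day of the corrective action period: 7 business days after Tuesday, April 2, 2019, skipping weekends — Apr 3, Apr 4, Apr 5, Apr 8, Apr 9, Apr 10, Apr 11 — lands on Thursday, April 11, 2019.
The last day of the re-inspection period: April 11, 2019 + 50 days = May 31, 2019.
Adding 62 calendar days to May 31, 2019 gives August 1, 2019, which is the date termination becomes effective.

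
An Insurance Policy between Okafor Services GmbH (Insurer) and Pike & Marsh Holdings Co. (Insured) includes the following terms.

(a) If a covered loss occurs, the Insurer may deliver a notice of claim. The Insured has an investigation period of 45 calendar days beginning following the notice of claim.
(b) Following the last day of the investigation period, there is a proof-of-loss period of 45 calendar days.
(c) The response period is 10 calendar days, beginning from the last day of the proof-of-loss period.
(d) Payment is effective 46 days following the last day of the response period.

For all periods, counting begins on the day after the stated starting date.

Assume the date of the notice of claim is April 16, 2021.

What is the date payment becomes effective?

September 9, 2021

The last day of the investigation period: April 16, 2021 + 45 days = May 31, 2021.
Adding 45 calendar days to May 31, 2021 gives July 15, 2021, which is the last day of the proof-of-loss period.
The last day of the response period: July 15, 2021 + 10 days = July 25, 2021.
The date payment becomes effective: July 25, 2021 + 46 days = September 9, 2021.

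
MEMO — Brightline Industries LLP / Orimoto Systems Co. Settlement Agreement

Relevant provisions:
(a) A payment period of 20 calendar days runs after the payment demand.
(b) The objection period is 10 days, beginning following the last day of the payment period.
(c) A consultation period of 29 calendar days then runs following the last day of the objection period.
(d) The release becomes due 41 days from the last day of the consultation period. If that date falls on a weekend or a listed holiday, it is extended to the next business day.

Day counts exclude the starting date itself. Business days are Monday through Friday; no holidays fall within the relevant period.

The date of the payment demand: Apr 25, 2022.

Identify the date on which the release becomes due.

Aug 3, 2022

Adding 20 calendar days to Apr 25, 2022 gives May 15, 2022, which is the last day of the payment period.
The last day of the objection period: May 15, 2022 + 10 days = May 25, 2022.
The last day of the consultation period: 29 calendar days after May 25, 2022 is Jun 23, 2022.
Adding 41 calendar days to Jun 23, 2022 gives Aug 3, 2022, which is the date on which the release becomes due. Aug 3, 2022 is a Wednesday, so no roll-forward applies.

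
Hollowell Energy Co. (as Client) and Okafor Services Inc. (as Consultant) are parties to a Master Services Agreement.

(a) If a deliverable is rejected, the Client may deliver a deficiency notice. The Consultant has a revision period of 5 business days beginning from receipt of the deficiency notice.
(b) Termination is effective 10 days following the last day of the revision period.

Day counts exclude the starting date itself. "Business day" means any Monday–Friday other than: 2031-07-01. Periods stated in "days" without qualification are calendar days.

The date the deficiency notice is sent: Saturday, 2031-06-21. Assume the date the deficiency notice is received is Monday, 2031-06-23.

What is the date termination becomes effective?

The last day of the revision period: 5 business days after Monday, 2031-06-23, skipping weekends — Jun 24, Jun 25, Jun 26, Jun 27, Jun 30 — lands on Monday, 2031-06-30.
The date termination becomes effective: 2031-06-30 + 10 days = 2031-07-10.

2031-07-10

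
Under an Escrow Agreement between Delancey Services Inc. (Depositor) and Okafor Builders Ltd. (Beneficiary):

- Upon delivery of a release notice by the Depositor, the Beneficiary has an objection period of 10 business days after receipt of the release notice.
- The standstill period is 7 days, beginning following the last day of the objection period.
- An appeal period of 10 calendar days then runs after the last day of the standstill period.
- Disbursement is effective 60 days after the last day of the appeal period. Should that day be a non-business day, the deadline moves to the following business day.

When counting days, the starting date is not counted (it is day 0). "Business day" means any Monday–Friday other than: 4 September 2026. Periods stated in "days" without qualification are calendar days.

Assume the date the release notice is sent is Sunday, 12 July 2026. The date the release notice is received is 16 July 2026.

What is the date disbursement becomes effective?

15 October 2026

The last day of the objection period: counting 10 business days from Thursday, 16 July 2026 (Jul 17, Jul 20, Jul 21, Jul 22, Jul 23, Jul 24, Jul 27, Jul 28, Jul 29, Jul 30, skipping weekends) reaches Thursday, 30 July 2026.
The last day of the standstill period: 30 July 2026 + 7 days = 6 August 2026.
The last day of the appeal period: 10 calendar days after 6 August 2026 is 16 August 2026.
Adding 60 calendar days to 16 August 2026 gives 15 October 2026, which is the date disbursement becomes effective. 15 October 2026 is a Thursday and is not a listed holiday, so no roll-forward applies.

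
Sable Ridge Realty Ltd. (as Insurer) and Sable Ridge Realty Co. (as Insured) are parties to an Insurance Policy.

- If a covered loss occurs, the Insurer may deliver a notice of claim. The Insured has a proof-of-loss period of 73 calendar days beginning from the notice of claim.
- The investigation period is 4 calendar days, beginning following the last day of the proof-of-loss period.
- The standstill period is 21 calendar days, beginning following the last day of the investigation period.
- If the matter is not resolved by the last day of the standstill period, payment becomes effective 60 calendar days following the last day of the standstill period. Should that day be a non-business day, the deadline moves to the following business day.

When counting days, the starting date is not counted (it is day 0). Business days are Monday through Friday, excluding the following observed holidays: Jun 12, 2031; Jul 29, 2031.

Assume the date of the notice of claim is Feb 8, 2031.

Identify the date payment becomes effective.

Jul 16, 2031

Adding 73 calendar days to Feb 8, 2031 gives Apr 22, 2031, which is the last day of the proof-of-loss period.
Adding 4 calendar days to Apr 22, 2031 gives Apr 26, 2031, which is the last day of the investigation period.
The last day of the standstill period: Apr 26, 2031 + 21 days = May 17, 2031.
Adding 60 calendar days to May 17, 2031 gives Jul 16, 2031, which is the date payment becomes effective. Jul 16, 2031 is a Wednesday and is not a listed holiday, so no roll-forward applies.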